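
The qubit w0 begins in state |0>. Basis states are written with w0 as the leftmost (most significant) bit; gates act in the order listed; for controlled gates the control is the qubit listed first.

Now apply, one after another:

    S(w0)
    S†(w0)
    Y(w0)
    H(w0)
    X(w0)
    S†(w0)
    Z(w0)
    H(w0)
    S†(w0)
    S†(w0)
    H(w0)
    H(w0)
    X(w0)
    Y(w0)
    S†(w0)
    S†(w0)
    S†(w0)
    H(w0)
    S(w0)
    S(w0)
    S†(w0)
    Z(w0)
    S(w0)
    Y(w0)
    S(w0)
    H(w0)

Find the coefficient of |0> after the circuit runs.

|0> carries amplitude 1/2 + I/2 in the final state. Key observation: gates 20-21 undo each other exactly, leaving only the rest of the circuit to track.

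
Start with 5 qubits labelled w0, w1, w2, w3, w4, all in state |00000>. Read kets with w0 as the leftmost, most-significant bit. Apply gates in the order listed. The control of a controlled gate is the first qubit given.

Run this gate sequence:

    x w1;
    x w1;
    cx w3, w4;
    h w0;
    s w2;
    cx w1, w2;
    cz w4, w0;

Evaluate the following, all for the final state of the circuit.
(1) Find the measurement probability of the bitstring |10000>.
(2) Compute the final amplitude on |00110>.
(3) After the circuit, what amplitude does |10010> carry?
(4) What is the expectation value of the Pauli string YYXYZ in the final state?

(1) A full measurement returns |10000> with probability 1/2. Key observation: the block from step 1 through step 2 cancels to the identity and can be dropped.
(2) The final state's coefficient on |00110> equals 0.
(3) |10010> carries amplitude 0 in the final state.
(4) The observable YYXYZ averages to 0.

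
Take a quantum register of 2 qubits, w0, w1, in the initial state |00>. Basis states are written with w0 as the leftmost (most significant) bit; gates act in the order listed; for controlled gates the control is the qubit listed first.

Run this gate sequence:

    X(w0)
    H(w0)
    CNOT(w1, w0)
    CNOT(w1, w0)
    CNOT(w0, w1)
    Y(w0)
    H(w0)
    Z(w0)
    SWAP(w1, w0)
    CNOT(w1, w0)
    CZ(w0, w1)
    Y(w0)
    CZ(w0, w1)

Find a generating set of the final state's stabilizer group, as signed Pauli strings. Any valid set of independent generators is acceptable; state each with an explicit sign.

The final state is stabilized by the group generated by -XZ, -ZX; other independent generating sets are equally valid.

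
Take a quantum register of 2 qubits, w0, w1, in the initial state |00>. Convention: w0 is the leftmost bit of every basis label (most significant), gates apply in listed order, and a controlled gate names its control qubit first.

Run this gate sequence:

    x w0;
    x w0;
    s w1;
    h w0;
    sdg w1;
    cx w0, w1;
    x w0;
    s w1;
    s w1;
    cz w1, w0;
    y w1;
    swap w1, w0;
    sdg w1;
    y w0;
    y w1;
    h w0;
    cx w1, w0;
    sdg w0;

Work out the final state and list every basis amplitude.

The final amplitudes are -1/2 on |00>, I/2 on |01>, I/2 on |10>, -1/2 on |11>.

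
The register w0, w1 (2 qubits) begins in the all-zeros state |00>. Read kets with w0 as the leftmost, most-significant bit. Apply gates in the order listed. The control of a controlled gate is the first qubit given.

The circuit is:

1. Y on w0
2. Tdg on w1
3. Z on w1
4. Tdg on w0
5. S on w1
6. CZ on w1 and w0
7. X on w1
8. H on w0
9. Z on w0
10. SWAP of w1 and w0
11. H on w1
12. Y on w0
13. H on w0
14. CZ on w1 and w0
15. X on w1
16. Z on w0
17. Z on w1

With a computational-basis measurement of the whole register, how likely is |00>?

The probability of measuring |00> is 0.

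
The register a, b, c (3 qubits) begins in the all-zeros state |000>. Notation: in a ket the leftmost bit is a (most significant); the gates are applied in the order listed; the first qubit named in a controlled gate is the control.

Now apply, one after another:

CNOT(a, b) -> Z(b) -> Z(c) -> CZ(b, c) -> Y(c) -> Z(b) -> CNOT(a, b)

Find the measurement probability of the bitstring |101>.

A full measurement returns |101> with probability 0.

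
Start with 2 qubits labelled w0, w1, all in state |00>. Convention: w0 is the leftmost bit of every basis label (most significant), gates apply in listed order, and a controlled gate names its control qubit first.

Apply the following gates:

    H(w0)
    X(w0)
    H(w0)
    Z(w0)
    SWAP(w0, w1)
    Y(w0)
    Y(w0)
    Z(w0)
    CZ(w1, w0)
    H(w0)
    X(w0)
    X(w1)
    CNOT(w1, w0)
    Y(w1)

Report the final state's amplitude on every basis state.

The final amplitudes are -sqrt(2)*I/2 on |00>, 0 on |01>, -sqrt(2)*I/2 on |10>, 0 on |11>. Key observation: steps 1-4 multiply out to the identity, so the circuit reduces to the remaining gates.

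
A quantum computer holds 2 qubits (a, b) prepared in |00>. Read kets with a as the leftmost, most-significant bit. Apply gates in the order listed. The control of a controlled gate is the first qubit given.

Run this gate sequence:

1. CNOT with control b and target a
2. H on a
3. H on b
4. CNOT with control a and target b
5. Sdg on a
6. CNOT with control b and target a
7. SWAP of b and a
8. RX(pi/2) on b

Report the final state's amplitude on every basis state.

After the circuit, the state carries amplitude 0 on |00>, -sqrt(2)*I/2 on |01>, -sqrt(2)*I/2 on |10>, 0 on |11>.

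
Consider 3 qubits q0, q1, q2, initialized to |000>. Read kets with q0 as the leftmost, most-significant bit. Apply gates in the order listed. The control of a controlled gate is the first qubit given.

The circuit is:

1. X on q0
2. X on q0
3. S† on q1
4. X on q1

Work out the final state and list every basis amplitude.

After the circuit, the state carries amplitude 1 on |010>, and 0 on every other basis state.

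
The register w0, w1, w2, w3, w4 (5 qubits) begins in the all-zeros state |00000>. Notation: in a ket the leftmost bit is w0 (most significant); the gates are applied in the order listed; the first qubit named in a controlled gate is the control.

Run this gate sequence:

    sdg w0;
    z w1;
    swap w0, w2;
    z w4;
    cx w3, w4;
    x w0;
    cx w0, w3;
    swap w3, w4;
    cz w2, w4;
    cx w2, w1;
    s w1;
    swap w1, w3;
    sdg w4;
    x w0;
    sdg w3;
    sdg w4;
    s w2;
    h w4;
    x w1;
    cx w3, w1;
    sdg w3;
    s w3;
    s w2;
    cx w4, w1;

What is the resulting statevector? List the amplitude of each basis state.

The resulting statevector has amplitude sqrt(2)/2 on |00001>, -sqrt(2)/2 on |01000>, and 0 on every other basis state.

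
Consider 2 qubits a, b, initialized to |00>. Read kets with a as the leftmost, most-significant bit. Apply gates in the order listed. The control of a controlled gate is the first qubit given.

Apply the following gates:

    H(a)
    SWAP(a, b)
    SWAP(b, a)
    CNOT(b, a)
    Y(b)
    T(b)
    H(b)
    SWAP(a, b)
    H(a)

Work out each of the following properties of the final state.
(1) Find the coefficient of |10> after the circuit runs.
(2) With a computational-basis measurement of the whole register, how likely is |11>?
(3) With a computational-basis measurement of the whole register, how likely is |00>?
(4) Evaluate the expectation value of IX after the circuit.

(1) The final state's coefficient on |10> equals sqrt(2)*exp(3*I*pi/4)/2.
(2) Outcome |11> occurs with probability 1/2.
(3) The probability of measuring |00> is 0.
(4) The expectation value of IX is 1.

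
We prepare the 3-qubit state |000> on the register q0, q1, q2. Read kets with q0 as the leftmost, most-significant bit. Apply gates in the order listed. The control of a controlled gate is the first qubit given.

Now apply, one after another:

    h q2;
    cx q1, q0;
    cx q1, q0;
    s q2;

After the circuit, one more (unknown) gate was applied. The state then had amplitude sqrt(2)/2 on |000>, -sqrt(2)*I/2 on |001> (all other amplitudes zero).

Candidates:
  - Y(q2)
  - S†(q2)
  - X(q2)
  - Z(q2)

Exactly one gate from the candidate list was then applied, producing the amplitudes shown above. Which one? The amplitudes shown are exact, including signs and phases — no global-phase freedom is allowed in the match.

It was Z(q2) that produced the state shown. Key observation: steps 2-3 multiply out to the identity, so the circuit reduces to the remaining gates.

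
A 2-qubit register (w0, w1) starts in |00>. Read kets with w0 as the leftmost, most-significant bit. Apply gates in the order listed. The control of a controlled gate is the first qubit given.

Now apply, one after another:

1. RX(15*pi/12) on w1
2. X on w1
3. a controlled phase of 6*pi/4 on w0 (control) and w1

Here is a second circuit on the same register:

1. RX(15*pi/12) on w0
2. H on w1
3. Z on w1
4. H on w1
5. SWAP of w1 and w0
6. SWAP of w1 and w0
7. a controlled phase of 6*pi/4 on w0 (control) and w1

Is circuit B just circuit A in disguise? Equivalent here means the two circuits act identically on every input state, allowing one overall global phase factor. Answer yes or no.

No: there is an input state on which the two circuits produce genuinely different outputs (not merely differing by a phase).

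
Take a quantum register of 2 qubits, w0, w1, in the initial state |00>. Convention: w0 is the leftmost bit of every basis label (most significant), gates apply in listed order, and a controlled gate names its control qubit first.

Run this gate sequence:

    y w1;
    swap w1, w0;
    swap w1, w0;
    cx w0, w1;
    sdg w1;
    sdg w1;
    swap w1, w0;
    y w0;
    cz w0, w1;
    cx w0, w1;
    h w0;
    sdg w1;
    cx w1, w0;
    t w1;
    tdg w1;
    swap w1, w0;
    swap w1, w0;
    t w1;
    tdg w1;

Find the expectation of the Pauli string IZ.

In the final state, IZ has expectation 1. Key observation: the block from step 14 through step 19 cancels to the identity and can be dropped.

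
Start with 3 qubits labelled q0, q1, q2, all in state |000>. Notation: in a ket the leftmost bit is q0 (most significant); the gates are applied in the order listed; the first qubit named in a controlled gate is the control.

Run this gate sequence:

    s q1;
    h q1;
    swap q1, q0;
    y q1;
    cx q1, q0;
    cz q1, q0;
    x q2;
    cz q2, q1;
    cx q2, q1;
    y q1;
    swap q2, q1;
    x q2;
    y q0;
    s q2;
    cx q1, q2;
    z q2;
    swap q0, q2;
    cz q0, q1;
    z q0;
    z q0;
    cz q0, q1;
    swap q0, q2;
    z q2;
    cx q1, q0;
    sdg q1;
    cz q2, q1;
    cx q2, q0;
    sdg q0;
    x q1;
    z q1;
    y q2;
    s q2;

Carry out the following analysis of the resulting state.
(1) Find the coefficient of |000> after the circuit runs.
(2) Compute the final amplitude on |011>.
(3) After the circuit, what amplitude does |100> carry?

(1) The final state's coefficient on |000> equals sqrt(2)*I/2. Key observation: gates 16-23 undo each other exactly, leaving only the rest of the circuit to track.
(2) The amplitude on |011> is 0.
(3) The final state's coefficient on |100> equals sqrt(2)/2.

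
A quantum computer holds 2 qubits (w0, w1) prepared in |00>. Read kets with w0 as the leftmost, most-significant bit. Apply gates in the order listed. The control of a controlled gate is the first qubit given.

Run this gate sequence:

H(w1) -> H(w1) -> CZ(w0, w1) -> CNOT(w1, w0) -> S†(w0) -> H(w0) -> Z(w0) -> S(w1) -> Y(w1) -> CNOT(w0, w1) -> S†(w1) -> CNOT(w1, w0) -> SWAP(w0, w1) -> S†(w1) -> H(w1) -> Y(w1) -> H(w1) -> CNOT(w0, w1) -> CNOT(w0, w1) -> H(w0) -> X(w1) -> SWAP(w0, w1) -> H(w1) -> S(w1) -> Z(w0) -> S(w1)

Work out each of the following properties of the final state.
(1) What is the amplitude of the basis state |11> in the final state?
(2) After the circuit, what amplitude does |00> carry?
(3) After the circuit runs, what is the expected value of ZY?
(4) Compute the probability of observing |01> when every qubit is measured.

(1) The final state's coefficient on |11> equals sqrt(2)/2.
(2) The amplitude on |00> is 0.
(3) The expectation value of ZY is 1.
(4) The probability of measuring |01> is 0.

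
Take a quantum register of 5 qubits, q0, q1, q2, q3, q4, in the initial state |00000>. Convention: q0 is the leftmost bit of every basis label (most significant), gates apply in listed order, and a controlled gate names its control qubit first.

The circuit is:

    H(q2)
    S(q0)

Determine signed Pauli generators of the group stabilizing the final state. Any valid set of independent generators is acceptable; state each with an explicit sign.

The stabilizer group can be generated by +IIXII, +ZIIII, +IZIII, +IIIZI, +IIIIZ, among other valid generating sets.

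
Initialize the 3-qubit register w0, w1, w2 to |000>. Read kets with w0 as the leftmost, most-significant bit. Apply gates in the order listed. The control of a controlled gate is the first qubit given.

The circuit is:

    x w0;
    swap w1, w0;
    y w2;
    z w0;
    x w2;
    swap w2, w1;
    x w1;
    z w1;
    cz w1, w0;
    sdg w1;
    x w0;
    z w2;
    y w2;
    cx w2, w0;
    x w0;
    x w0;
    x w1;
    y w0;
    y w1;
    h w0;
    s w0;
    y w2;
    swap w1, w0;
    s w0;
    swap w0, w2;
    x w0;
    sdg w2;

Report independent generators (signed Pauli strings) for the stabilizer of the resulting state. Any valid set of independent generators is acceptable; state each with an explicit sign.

The final state is stabilized by the group generated by +IYI, +ZII, -IIZ; other independent generating sets are equally valid. Key observation: the block from step 15 through step 16 cancels to the identity and can be dropped.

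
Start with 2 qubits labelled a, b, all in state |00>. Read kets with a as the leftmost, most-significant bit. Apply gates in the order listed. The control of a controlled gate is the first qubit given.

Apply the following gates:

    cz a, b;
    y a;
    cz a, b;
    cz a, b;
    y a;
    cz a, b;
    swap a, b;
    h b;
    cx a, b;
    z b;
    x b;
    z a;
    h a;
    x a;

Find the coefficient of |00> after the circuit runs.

The final state's coefficient on |00> equals -1/2.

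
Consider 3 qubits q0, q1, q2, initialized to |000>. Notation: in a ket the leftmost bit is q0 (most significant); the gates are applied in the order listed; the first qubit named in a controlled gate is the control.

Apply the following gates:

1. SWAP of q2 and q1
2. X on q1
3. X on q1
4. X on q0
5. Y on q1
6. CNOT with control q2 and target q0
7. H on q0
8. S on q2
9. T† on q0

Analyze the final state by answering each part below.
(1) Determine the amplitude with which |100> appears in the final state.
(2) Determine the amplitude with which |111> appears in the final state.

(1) |100> carries amplitude 0 in the final state. Key observation: steps 2-3 multiply out to the identity, so the circuit reduces to the remaining gates.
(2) The amplitude on |111> is 0.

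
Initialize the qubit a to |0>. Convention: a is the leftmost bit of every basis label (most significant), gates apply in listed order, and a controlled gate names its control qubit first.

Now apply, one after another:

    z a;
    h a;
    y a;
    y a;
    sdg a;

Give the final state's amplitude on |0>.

|0> carries amplitude sqrt(2)/2 in the final state.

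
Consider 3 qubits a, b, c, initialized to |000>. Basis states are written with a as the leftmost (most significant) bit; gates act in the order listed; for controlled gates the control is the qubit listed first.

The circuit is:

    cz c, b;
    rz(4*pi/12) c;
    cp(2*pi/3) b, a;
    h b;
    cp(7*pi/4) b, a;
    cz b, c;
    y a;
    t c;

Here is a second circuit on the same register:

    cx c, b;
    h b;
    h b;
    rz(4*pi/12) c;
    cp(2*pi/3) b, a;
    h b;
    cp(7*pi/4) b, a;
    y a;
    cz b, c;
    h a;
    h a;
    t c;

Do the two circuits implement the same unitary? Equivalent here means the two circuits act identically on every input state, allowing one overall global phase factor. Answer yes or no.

No: there is an input state on which the two circuits produce genuinely different outputs (not merely differing by a phase).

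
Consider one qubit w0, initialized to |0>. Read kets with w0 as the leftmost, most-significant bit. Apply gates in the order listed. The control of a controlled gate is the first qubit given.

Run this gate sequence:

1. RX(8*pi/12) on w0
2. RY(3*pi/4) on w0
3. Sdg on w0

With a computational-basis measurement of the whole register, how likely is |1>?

Outcome |1> occurs with probability 1/2 - sqrt(2)/8.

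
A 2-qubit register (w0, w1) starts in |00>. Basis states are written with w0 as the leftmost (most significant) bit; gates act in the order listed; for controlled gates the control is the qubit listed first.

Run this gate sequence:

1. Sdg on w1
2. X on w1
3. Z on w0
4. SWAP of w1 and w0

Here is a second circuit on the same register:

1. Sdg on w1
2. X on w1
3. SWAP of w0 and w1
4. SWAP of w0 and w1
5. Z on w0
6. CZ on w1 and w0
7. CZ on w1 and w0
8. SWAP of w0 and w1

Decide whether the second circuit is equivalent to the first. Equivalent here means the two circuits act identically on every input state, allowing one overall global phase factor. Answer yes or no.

Yes: on every input state the two circuits agree up to one overall phase factor.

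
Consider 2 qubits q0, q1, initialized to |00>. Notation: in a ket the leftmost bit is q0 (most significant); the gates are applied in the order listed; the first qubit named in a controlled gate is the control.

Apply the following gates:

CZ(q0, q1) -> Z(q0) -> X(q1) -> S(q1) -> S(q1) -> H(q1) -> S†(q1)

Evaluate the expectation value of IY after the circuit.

The expectation value of IY is 1.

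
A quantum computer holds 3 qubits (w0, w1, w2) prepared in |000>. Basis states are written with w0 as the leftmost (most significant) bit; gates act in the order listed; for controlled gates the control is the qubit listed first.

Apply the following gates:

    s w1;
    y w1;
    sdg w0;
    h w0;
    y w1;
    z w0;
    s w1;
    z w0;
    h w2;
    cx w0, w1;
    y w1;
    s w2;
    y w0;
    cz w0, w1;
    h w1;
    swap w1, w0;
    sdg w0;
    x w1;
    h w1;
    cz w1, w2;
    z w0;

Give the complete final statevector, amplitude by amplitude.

The final amplitudes are 0 on |000>, 0 on |001>, 1/2 on |010>, -I/2 on |011>, -I/2 on |100>, 1/2 on |101>, 0 on |110>, 0 on |111>.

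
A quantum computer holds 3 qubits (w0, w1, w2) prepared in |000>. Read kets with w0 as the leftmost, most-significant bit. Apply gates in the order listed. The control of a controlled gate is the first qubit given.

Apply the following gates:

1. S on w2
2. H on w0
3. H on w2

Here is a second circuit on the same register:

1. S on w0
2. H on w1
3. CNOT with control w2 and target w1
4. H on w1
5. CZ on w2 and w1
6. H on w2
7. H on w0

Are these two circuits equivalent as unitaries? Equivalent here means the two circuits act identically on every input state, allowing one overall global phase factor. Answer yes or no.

No: there is an input state on which the two circuits produce genuinely different outputs (not merely differing by a phase).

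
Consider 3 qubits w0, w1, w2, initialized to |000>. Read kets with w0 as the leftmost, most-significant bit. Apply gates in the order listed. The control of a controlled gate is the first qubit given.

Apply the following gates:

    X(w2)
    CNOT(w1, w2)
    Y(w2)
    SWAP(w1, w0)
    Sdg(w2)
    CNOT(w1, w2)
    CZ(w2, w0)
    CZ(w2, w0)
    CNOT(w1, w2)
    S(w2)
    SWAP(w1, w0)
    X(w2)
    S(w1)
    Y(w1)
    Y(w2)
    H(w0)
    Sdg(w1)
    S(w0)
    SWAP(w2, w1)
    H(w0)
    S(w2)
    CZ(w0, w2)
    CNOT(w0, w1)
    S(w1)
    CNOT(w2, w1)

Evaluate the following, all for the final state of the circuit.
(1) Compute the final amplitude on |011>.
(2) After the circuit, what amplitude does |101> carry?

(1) |011> carries amplitude 1/2 - I/2 in the final state. Key observation: steps 4-11 multiply out to the identity, so the circuit reduces to the remaining gates.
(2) The amplitude on |101> is -1/2 + I/2.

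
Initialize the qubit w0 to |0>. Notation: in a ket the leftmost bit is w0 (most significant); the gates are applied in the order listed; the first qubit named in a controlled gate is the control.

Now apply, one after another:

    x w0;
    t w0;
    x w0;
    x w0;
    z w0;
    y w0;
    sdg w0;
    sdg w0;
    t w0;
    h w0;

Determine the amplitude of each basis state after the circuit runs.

After the circuit, the state carries amplitude sqrt(2)*exp(3*I*pi/4)/2 on |0>, sqrt(2)*exp(3*I*pi/4)/2 on |1>.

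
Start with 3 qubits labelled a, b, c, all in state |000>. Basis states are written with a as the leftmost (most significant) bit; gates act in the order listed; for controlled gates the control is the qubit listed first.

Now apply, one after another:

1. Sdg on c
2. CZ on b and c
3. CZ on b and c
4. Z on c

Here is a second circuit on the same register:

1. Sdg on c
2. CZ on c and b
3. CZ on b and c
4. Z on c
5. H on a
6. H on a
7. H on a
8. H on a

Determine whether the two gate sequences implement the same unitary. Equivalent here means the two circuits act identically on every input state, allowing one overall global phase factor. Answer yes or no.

Yes: on every input state the two circuits agree up to one overall phase factor.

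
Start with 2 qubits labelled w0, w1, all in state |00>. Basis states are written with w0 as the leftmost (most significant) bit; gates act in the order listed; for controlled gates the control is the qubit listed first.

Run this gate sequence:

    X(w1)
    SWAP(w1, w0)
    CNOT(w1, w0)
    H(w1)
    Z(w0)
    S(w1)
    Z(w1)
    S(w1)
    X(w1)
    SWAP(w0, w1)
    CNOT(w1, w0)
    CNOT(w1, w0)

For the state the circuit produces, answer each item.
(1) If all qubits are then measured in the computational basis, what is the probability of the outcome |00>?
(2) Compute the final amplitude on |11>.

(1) A full measurement returns |00> with probability 0. Key observation: gates 11-12 undo each other exactly, leaving only the rest of the circuit to track.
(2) The amplitude on |11> is -sqrt(2)/2.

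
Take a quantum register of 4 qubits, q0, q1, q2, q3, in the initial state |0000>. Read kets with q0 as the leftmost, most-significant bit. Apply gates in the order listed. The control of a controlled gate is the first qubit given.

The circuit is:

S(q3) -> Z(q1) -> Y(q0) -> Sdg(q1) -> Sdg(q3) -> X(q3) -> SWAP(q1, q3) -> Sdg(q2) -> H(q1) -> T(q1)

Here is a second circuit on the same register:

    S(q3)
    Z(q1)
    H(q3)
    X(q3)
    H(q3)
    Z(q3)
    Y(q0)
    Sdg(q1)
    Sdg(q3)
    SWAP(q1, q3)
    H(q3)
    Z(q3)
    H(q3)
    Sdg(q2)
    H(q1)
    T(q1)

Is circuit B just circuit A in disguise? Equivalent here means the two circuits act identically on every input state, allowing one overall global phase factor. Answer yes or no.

No — the two circuits implement different unitaries, even allowing a global phase.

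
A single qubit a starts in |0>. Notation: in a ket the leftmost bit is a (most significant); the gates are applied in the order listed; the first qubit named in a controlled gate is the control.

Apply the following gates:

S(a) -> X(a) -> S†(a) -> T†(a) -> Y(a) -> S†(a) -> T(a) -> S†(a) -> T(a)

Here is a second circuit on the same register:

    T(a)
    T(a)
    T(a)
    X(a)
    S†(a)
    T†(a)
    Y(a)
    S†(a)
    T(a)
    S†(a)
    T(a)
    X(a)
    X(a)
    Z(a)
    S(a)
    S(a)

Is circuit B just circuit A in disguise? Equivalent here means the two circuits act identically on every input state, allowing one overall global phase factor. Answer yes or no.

No, they are not equivalent — no single phase factor reconciles the two unitaries.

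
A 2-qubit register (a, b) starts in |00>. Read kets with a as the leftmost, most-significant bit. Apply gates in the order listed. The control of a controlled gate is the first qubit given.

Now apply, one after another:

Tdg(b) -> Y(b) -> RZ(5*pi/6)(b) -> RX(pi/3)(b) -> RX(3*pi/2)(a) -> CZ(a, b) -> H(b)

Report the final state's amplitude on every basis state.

The final amplitudes are (-1 - sqrt(3)*I)*exp(5*I*pi/12)/4 on |00>, (-1 + sqrt(3)*I)*exp(5*I*pi/12)/4 on |01>, (-sqrt(3) - I)*exp(5*I*pi/12)/4 on |10>, (sqrt(3) - I)*exp(5*I*pi/12)/4 on |11>.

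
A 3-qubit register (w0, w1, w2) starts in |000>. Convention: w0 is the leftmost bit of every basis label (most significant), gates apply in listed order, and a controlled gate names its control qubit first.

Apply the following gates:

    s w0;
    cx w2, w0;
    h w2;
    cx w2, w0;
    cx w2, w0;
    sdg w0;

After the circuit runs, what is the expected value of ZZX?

The expectation value of ZZX is 1.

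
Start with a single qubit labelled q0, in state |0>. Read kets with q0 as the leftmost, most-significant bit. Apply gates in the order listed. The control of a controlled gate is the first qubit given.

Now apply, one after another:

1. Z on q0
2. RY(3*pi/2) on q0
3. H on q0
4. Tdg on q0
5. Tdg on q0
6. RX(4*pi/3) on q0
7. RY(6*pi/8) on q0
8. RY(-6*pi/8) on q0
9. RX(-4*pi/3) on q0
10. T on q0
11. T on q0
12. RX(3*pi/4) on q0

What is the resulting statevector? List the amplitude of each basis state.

The resulting statevector has amplitude I*sqrt(sqrt(2) + 2)/2 on |0>, -sqrt(2 - sqrt(2))/2 on |1>. Key observation: the block from step 4 through step 11 cancels to the identity and can be dropped.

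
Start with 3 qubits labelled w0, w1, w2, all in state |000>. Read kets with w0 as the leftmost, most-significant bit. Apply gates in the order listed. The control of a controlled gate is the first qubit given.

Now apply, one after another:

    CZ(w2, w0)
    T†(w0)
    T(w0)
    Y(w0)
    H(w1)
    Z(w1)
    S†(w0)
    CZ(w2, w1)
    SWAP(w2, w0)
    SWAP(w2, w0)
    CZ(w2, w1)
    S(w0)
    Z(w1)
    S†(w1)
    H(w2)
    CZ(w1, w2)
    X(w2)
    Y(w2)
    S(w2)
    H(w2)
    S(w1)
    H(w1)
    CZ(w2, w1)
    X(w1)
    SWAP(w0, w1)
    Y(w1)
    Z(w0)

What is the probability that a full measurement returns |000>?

The probability of measuring |000> is 1/4. Key observation: gates 6-13 undo each other exactly, leaving only the rest of the circuit to track.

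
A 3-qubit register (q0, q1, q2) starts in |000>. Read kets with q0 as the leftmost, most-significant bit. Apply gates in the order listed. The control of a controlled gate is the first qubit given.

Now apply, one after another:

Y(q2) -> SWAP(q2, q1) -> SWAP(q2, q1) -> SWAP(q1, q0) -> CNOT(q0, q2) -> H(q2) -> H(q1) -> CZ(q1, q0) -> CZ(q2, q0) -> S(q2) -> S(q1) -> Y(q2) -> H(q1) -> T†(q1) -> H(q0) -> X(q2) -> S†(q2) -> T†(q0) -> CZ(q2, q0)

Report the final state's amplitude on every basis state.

The resulting statevector has amplitude -1/4 - I/4 on |000>, -1/4 - I/4 on |001>, (1 - I)*exp(3*I*pi/4)/4 on |010>, (1 - I)*exp(3*I*pi/4)/4 on |011>, -sqrt(2)/4 on |100>, sqrt(2)/4 on |101>, 1/4 + I/4 on |110>, -1/4 - I/4 on |111>. Key observation: the block from step 2 through step 3 cancels to the identity and can be dropped.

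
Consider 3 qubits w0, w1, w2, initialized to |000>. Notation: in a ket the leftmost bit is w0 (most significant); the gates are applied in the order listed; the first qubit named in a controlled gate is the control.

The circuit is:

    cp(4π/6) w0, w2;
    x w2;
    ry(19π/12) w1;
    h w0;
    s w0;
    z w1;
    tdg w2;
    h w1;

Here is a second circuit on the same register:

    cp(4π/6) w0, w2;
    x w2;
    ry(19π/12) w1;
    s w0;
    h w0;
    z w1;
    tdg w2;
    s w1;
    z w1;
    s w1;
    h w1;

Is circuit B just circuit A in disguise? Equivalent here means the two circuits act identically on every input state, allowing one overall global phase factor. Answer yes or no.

No, they are not equivalent — no single phase factor reconciles the two unitaries.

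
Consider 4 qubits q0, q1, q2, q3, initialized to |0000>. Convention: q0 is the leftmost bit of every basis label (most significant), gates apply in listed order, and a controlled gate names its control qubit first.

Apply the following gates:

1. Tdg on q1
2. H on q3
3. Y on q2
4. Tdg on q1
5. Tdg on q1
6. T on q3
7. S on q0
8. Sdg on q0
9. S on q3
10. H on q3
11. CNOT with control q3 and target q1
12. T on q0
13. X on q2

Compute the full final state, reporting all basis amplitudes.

The resulting statevector has amplitude -exp(I*pi/4)/2 + I/2 on |0000>, exp(I*pi/4)/2 + I/2 on |0101>, and 0 on every other basis state.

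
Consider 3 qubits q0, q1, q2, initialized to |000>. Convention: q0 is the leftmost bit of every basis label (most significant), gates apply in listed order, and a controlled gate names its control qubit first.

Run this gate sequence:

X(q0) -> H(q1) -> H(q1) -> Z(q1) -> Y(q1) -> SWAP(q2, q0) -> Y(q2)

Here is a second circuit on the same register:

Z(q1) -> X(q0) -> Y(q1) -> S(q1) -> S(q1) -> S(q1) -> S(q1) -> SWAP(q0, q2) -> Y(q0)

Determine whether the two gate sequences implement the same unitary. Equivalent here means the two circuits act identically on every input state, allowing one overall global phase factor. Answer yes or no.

No, they are not equivalent — no single phase factor reconciles the two unitaries.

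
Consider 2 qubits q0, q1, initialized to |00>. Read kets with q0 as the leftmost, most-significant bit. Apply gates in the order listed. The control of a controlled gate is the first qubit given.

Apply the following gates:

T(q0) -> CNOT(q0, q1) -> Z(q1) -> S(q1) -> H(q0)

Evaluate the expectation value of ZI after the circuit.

The observable ZI averages to 0.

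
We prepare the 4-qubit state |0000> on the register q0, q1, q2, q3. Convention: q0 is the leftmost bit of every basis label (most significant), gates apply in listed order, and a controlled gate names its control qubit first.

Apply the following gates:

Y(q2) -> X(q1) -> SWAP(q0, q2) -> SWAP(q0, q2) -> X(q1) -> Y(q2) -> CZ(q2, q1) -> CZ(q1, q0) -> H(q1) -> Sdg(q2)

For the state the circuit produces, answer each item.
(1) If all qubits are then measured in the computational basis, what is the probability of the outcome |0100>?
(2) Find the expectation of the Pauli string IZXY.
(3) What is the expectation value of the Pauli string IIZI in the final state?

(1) Outcome |0100> occurs with probability 1/2. Key observation: steps 1-6 multiply out to the identity, so the circuit reduces to the remaining gates.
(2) The expectation value of IZXY is 0.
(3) The expectation value of IIZI is 1.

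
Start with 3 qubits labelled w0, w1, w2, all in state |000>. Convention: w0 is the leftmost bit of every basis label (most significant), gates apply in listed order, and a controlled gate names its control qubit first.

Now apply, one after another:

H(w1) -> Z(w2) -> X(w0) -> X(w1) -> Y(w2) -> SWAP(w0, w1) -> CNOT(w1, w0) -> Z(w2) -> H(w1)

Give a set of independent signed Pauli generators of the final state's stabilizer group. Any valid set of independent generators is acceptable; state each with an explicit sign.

The stabilizer group can be generated by +XII, -IXI, -IIZ, among other valid generating sets.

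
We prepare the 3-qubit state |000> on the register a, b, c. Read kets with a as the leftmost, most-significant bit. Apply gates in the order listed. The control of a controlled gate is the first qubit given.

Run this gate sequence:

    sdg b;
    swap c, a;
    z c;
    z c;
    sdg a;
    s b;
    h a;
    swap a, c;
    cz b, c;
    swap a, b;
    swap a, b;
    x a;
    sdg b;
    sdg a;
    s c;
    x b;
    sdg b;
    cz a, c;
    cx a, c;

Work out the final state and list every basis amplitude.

After the circuit, the state carries amplitude sqrt(2)*I/2 on |110>, -sqrt(2)/2 on |111>, and 0 on every other basis state.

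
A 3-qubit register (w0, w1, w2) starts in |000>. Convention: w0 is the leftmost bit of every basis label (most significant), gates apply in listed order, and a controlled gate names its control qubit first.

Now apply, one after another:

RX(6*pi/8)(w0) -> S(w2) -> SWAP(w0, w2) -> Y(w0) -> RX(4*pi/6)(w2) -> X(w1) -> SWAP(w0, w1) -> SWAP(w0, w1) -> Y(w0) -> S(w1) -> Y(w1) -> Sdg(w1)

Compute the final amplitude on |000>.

The amplitude on |000> is -sqrt(3*sqrt(2) + 6)/4 + sqrt(2 - sqrt(2))/4.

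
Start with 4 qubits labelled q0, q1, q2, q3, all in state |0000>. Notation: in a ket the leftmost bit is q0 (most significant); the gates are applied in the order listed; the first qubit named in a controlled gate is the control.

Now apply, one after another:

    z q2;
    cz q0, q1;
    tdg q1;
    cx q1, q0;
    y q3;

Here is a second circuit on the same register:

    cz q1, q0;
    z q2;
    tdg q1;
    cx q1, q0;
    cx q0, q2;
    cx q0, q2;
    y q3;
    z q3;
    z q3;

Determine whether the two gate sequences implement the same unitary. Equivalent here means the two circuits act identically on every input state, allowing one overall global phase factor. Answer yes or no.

Yes — the two circuits implement the same unitary up to a global phase.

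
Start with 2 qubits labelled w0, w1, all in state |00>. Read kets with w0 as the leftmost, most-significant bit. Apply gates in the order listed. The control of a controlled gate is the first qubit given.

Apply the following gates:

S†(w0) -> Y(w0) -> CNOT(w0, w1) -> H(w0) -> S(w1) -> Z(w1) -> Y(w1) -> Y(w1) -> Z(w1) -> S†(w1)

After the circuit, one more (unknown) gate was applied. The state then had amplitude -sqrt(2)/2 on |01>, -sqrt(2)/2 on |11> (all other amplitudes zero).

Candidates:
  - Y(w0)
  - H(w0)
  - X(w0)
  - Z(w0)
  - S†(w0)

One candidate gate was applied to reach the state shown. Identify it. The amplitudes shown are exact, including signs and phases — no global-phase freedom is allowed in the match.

The unique candidate consistent with the amplitudes is Y(w0).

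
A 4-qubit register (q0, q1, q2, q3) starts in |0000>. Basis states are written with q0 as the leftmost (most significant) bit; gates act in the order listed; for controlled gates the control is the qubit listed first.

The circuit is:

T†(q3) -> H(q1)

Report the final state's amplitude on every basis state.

The final amplitudes are sqrt(2)/2 on |0000>, sqrt(2)/2 on |0100>, and 0 on every other basis state.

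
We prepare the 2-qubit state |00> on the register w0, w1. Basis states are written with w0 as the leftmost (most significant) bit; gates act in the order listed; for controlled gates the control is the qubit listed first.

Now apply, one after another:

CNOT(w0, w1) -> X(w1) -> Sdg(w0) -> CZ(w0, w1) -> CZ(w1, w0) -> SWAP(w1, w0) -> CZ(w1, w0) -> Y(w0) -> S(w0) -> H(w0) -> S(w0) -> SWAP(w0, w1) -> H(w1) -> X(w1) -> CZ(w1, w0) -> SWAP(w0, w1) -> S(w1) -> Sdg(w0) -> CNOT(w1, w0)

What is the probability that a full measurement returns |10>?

Outcome |10> occurs with probability 1/2.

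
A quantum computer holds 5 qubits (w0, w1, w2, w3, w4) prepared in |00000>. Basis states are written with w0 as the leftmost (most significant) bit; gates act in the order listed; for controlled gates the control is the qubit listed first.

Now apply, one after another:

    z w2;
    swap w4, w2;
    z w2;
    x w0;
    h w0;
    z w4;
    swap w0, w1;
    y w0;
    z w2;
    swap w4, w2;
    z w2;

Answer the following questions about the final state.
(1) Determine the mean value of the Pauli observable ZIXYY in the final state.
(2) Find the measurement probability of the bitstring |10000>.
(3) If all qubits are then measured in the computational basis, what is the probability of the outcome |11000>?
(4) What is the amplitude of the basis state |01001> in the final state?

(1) In the final state, ZIXYY has expectation 0.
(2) Outcome |10000> occurs with probability 1/2.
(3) The probability of measuring |11000> is 1/2.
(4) The final state's coefficient on |01001> equals 0.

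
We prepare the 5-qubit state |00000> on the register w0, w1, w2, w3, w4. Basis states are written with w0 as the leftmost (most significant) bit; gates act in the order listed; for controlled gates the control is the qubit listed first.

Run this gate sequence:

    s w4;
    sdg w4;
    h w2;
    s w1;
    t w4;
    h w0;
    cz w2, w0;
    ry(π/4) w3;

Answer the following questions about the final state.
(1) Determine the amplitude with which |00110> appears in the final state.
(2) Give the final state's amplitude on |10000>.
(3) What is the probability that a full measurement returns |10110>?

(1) The amplitude on |00110> is sqrt(2 - sqrt(2))/4. Key observation: gates 1-2 undo each other exactly, leaving only the rest of the circuit to track.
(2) The final state's coefficient on |10000> equals sqrt(sqrt(2) + 2)/4.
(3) Outcome |10110> occurs with probability 1/8 - sqrt(2)/16.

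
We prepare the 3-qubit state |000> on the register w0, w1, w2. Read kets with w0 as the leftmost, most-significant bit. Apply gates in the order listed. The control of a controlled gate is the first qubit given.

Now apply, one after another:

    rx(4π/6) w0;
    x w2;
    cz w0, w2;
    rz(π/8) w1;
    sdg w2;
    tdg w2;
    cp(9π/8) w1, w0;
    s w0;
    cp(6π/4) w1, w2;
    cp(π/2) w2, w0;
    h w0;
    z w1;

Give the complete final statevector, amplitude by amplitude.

The final amplitudes are (sqrt(6) + sqrt(2)*I)*exp(11*I*pi/16)/4 on |001>, (-sqrt(6) + sqrt(2)*I)*exp(11*I*pi/16)/4 on |101>, and 0 on every other basis state.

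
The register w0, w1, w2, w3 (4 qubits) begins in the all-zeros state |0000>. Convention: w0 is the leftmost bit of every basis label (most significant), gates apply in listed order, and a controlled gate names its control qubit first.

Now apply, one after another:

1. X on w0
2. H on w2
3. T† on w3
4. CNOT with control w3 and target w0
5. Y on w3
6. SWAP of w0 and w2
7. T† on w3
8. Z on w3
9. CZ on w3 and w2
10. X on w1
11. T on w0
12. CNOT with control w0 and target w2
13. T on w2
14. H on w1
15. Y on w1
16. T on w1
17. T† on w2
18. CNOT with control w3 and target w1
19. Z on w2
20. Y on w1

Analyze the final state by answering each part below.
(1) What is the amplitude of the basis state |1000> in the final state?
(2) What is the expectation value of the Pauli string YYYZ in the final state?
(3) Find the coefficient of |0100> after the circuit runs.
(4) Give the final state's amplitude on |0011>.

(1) |1000> carries amplitude 0 in the final state.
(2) In the final state, YYYZ has expectation -1/2.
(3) The final state's coefficient on |0100> equals 0.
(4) The final state's coefficient on |0011> equals -exp(I*pi/4)/2.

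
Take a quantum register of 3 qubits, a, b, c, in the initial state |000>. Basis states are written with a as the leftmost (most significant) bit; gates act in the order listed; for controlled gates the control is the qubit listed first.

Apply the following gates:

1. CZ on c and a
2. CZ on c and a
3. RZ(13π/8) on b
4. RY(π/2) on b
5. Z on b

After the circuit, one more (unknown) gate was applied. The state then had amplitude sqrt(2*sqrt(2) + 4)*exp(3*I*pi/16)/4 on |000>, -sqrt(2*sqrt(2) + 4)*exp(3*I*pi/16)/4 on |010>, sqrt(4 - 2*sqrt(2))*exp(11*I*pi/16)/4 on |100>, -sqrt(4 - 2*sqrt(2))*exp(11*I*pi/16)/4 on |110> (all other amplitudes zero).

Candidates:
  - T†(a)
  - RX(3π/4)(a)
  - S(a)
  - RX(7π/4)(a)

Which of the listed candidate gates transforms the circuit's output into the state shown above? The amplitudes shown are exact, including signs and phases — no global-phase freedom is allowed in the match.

It was RX(7π/4)(a) that produced the state shown. Key observation: gates 1-2 undo each other exactly, leaving only the rest of the circuit to track.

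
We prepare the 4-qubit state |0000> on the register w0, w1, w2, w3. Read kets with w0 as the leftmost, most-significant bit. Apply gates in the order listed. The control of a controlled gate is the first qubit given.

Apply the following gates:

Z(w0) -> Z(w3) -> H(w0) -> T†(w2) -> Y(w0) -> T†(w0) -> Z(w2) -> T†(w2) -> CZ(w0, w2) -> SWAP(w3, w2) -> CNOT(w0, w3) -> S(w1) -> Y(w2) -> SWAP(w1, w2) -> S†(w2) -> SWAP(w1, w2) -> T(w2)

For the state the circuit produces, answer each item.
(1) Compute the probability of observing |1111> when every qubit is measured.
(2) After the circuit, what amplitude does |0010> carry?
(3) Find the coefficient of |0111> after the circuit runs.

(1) The probability of measuring |1111> is 0.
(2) |0010> carries amplitude sqrt(2)*exp(I*pi/4)/2 in the final state.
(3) |0111> carries amplitude 0 in the final state.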